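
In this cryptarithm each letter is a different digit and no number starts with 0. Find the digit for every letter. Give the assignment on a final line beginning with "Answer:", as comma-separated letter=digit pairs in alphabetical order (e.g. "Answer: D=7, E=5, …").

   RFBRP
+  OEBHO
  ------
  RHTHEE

Step 1. [col 1: P + O ≡ E (mod 10)] O=9 is one option consistent with column 1 (P + O ≡ E (mod 10), carry-in 0) — take it. So O=9.
Step 2. [col 1: P + O ≡ E (mod 10)] several values work for E in column 1 (P + O ≡ E (mod 10), carry-in 0); try E=2. So E=2.
Step 3. [R] R is the leading digit of a 6-digit sum of two 5-digit numbers; the final carry is exactly 1 ⇒ R=1.
Step 4. [col 1: P + O ≡ E (mod 10)] from column 1 (O=9, E=2, carry-in 0, digits 1,2,9 already taken and all letters distinct): P must equal 3 ⇒ P=3.
Step 5. [col 2: R + H ≡ E (mod 10)] column 2 reads R+H+carry(1)=E with R=1, E=2; with digits 1,2,3,9 already taken and all letters distinct, the only value for H is 0 ⇒ H=0.
Step 6. [col 3: B + B ≡ H (mod 10)] column 3: given H=0, carry-in 0, and digits 0,1,2,3,9 already taken and all letters distinct, B+B≡H (mod 10) forces B=5. So B=5.
Step 7. [col 4: F + E ≡ T (mod 10)] in column 4 we have F+E≡T with carry-in 1; given E=2 and digits 0,1,2,3,5,9 already taken and all letters distinct, that pins T to 7. So T=7.
Step 8. [col 4: F + E ≡ T (mod 10)] column 4: given E=2, T=7, carry-in 1, and digits 0,1,2,3,5,7,9 already taken and all letters distinct, F+E≡T (mod 10) forces F=4, so F=4.

Answer: B=5, E=2, F=4, H=0, O=9, P=3, R=1, T=7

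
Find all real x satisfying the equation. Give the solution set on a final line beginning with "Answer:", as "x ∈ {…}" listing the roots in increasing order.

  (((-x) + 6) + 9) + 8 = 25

Step 1. [(((-x) + 6) + 9) + 8 = 25] subtract 8: x sits inside (… + 8), so sub: ((-x) + 6) + 9 = 17.
Step 2. [((-x) + 6) + 9 = 17] subtract 9: x sits inside (… + 9), so sub: (-x) + 6 = 8.
Step 3. [(-x) + 6 = 8] peel the +6: subtract 6 from each side ⇒ sub: -x = 2.
Step 4. [-x = 2] LHS negated; negate both sides, so neg: x = -2.

Answer: x ∈ {-2}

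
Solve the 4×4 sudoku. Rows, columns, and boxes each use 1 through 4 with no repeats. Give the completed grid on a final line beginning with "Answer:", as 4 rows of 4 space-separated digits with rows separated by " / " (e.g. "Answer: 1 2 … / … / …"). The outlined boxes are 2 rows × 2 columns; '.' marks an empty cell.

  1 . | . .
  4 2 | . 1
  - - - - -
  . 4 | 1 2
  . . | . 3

Step 1. [r1c3∈{2,3,4}] across row 1, 2 lands solely at r1c3 ⇒ r1c3=2.
Step 2. [r3c1∈{3}] r3c1 has the single candidate 3 ⇒ r3c1=3.
Step 3. [r4c3∈{4}] only 4 remains possible at r4c3. So r4c3=4.
Step 4. [r1c4∈{4}] nothing but 4 survives at r1c4 ⇒ r1c4=4.
Step 5. [r4c1∈{2}] only 2 remains possible at r4c1. So r4c1=2.
Step 6. [r1c2∈{3}] only 3 remains possible at r1c2, so r1c2=3.
Step 7. [r2c3∈{3}] only 3 remains possible at r2c3. So r2c3=3.
Step 8. [r4c2∈{1}] nothing but 1 survives at r4c2. So r4c2=1.

Answer: 1 3 2 4 / 4 2 3 1 / 3 4 1 2 / 2 1 4 3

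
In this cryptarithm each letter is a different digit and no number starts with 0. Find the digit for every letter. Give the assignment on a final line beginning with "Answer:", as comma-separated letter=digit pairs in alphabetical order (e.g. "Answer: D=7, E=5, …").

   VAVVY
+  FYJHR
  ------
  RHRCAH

Step 1. [col 1: Y + R ≡ H (mod 10)] no forcing yet in column 1 (carry-in 0); R=1 is free and consistent — try it. So R=1.
Step 2. [col 1: Y + R ≡ H (mod 10)] several values work for Y in column 1 (Y + R ≡ H (mod 10), carry-in 0); try Y=2 ⇒ Y=2.
Step 3. [col 1: Y + R ≡ H (mod 10)] column 1 reads Y+R+carry(0)=H with Y=2, R=1; with digits 1,2 already taken and all letters distinct, the only value for H is 3 ⇒ H=3.
Step 4. [col 2: V + H ≡ A (mod 10)] no forcing yet in column 2 (carry-in 0); A=8 is free and consistent — try it, so A=8.
Step 5. [col 2: V + H ≡ A (mod 10)] column 2 reads V+H+carry(0)=A with H=3, A=8; with digits 1,2,3,8 already taken and all letters distinct, the only value for V is 5 ⇒ V=5.
Step 6. [col 3: V + J ≡ C (mod 10)] column 3 (V + J ≡ C (mod 10), carry-in 0) doesn't pin C yet; pick C=4 and continue ⇒ C=4.
Step 7. [col 3: V + J ≡ C (mod 10)] from column 3 (V=5, C=4, carry-in 0, digits 1,2,3,4,5,8 already taken and all letters distinct): J must equal 9 ⇒ J=9.
Step 8. [col 5: V + F ≡ H (mod 10)] from column 5 (V=5, H=3, carry-in 1, digits 1,2,3,4,5,8,9 already taken and all letters distinct): F must equal 7, so F=7.

Answer: A=8, C=4, F=7, H=3, J=9, R=1, V=5, Y=2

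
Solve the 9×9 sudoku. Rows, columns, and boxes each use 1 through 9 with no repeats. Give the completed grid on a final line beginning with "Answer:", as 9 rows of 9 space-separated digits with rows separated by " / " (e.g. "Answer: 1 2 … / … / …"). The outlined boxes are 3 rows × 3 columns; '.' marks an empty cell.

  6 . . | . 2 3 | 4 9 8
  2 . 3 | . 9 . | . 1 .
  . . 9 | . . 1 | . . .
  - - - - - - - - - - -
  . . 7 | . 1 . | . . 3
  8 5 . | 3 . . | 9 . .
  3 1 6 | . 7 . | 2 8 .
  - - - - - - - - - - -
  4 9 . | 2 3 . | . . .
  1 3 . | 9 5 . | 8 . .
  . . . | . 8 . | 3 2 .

Step 1. [r5c3∈{2,4}] across col 3, 4 lands solely at r5c3, so r5c3=4.
Step 2. [r5c5∈{6}] nothing but 6 survives at r5c5 ⇒ r5c5=6.
Step 3. [r7c7∈{1,5,6,7}] in col 7, 1 fits only at r7c7. So r7c7=1.
Step 4. [r1c2∈{7}] r1c2's peers cover all but 7. So r1c2=7.
Step 5. [r1c4∈{5}] nothing but 5 survives at r1c4. So r1c4=5.
Step 6. [r6c4∈{4}] nothing but 4 survives at r6c4, so r6c4=4.
Step 7. [r6c9∈{5}] r6c9's peers cover all but 5 ⇒ r6c9=5.
Step 8. [r7c8∈{5,6,7}] r7c8 is the only open cell in box 9 admitting 5. So r7c8=5.
Step 9. [r9c1∈{5,7}] r9c1 is the only open cell in col 1 admitting 7, so r9c1=7.
Step 10. [r4c6∈{2,5,8,9}] across row 4, 5 lands solely at r4c6 ⇒ r4c6=5.
Step 11. [r2c6∈{4,6,7,8}] in col 6, 8 fits only at r2c6, so r2c6=8.
Step 12. [r9c2∈{6}] nothing but 6 survives at r9c2 ⇒ r9c2=6.
Step 13. [r4c7∈{6}] r4c7 is down to just 6, so r4c7=6.
Step 14. [r5c8∈{7}] r5c8's peers cover all but 7 ⇒ r5c8=7.
Step 15. [r9c6∈{4}] only 4 remains possible at r9c6, so r9c6=4.
Step 16. [r8c9∈{4,6,7}] 4 has one home in col 9: r8c9, so r8c9=4.
Step 17. [r7c9∈{6,7}] 7 has one home in box 9: r7c9. So r7c9=7.
Step 18. [r2c9∈{6}] nothing but 6 survives at r2c9. So r2c9=6.
Step 19. [r2c4∈{7}] only 7 remains possible at r2c4, so r2c4=7.
Step 20. [r2c7∈{5}] nothing but 5 survives at r2c7, so r2c7=5.
Step 21. [r8c6∈{6,7}] in row 8, 7 fits only at r8c6, so r8c6=7.
Step 22. [r3c5∈{4}] r3c5's peers cover all but 4, so r3c5=4.
Step 23. [r3c2∈{8}] nothing but 8 survives at r3c2 ⇒ r3c2=8.
Step 24. [r3c4∈{6}] only 6 remains possible at r3c4, so r3c4=6.
Step 25. [r2c2∈{4}] only 4 remains possible at r2c2. So r2c2=4.
Step 26. [r7c6∈{6}] r7c6's peers cover all but 6. So r7c6=6.
Step 27. [r3c9∈{2}] nothing but 2 survives at r3c9. So r3c9=2.
Step 28. [r4c1∈{9}] r4c1 has the single candidate 9, so r4c1=9.
Step 29. [r9c9∈{9}] only 9 remains possible at r9c9. So r9c9=9.
Step 30. [r3c1∈{5}] nothing but 5 survives at r3c1 ⇒ r3c1=5.
Step 31. [r3c7∈{7}] r3c7 is down to just 7 ⇒ r3c7=7.
Step 32. [r9c3∈{5}] only 5 remains possible at r9c3 ⇒ r9c3=5.
Step 33. [r4c4∈{8}] r4c4's peers cover all but 8, so r4c4=8.
Step 34. [r1c3∈{1}] nothing but 1 survives at r1c3 ⇒ r1c3=1.
Step 35. [r5c9∈{1}] nothing but 1 survives at r5c9. So r5c9=1.
Step 36. [r3c8∈{3}] r3c8 is down to just 3 ⇒ r3c8=3.
Step 37. [r7c3∈{8}] nothing but 8 survives at r7c3, so r7c3=8.
Step 38. [r6c6∈{9}] r6c6's peers cover all but 9 ⇒ r6c6=9.
Step 39. [r8c3∈{2}] only 2 remains possible at r8c3. So r8c3=2.
Step 40. [r8c8∈{6}] r8c8 has the single candidate 6 ⇒ r8c8=6.
Step 41. [r5c6∈{2}] r5c6 is down to just 2. So r5c6=2.
Step 42. [r9c4∈{1}] nothing but 1 survives at r9c4. So r9c4=1.
Step 43. [r4c2∈{2}] nothing but 2 survives at r4c2. So r4c2=2.
Step 44. [r4c8∈{4}] r4c8 has the single candidate 4, so r4c8=4.

Answer: 6 7 1 5 2 3 4 9 8 / 2 4 3 7 9 8 5 1 6 / 5 8 9 6 4 1 7 3 2 / 9 2 7 8 1 5 6 4 3 / 8 5 4 3 6 2 9 7 1 / 3 1 6 4 7 9 2 8 5 / 4 9 8 2 3 6 1 5 7 / 1 3 2 9 5 7 8 6 4 / 7 6 5 1 8 4 3 2 9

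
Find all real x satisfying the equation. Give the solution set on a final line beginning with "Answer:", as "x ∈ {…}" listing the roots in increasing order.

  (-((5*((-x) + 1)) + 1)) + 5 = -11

Step 1. [(-((5*((-x) + 1)) + 1)) + 5 = -11] the outer +5 inverts by subtracting 5, so sub: -((5*((-x) + 1)) + 1) = -16.
Step 2. [-((5*((-x) + 1)) + 1) = -16] leading − — multiply by −1. So neg: (5*((-x) + 1)) + 1 = 16.
Step 3. [(5*((-x) + 1)) + 1 = 16] subtract 1: x sits inside (… + 1) ⇒ sub: 5*((-x) + 1) = 15.
Step 4. [5*((-x) + 1) = 15] 5 out front; divide by 5 ⇒ div: (-x) + 1 = 3.
Step 5. [(-x) + 1 = 3] peel the +1: subtract 1 from each side, so sub: -x = 2.
Step 6. [-x = 2] LHS negated; negate both sides. So neg: x = -2.

Answer: x ∈ {-2}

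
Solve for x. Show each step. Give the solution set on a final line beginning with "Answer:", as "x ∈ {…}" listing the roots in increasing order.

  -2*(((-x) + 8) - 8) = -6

Step 1. [-2*(((-x) + 8) - 8) = -6] -2·(inner) — divide through by -2 ⇒ div: ((-x) + 8) - 8 = 3.
Step 2. [((-x) + 8) - 8 = 3] add 8: x sits inside (… - 8), so sub: (-x) + 8 = 11.
Step 3. [(-x) + 8 = 11] subtract 8: x sits inside (… + 8) ⇒ sub: -x = 3.
Step 4. [-x = 3] flip signs both sides ⇒ neg: x = -3.

Answer: x ∈ {-3}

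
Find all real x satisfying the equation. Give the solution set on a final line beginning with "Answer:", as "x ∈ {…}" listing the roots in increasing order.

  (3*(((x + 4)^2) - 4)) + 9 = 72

Step 1. [(3*(((x + 4)^2) - 4)) + 9 = 72] subtract 9: x sits inside (… + 9), so sub: 3*(((x + 4)^2) - 4) = 63.
Step 2. [3*(((x + 4)^2) - 4) = 63] LHS = 3·(…); ÷3 both sides ⇒ div: ((x + 4)^2) - 4 = 21.
Step 3. [((x + 4)^2) - 4 = 21] the outer -4 inverts by adding 4. So sub: (x + 4)^2 = 25.
Step 4. [(x + 4)^2 = 25] √ both sides: 25 ≥ 0 gives two branches. So sqrt: x + 4 = 5 or -5.
Step 5. [x + 4 = 5 or -5] the outer +4 inverts by subtracting 4, so sub: x = 1 or -9.

Answer: x ∈ {-9, 1}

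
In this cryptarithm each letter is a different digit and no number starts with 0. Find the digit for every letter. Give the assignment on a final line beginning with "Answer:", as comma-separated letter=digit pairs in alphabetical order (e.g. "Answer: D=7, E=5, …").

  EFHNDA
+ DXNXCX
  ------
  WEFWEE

Step 1. [col 1: A + X ≡ E (mod 10)] column 1 (A + X ≡ E (mod 10), carry-in 0) doesn't pin E yet; pick E=6 and continue, so E=6.
Step 2. [col 1: A + X ≡ E (mod 10)] no forcing yet in column 1 (carry-in 0); A=1 is free and consistent — try it. So A=1.
Step 3. [col 1: A + X ≡ E (mod 10)] column 1: given A=1, E=6, carry-in 0, and digits 1,6 already taken and all letters distinct, A+X≡E (mod 10) forces X=5, so X=5.
Step 4. [col 2: D + C ≡ E (mod 10)] no forcing yet in column 2 (carry-in 0); D=2 is free and consistent — try it. So D=2.
Step 5. [col 2: D + C ≡ E (mod 10)] from column 2 (D=2, E=6, carry-in 0, digits 1,2,5,6 already taken and all letters distinct): C must equal 4 ⇒ C=4.
Step 6. [col 3: N + X ≡ W (mod 10)] W=8 is one option consistent with column 3 (N + X ≡ W (mod 10), carry-in 0) — take it ⇒ W=8.
Step 7. [col 3: N + X ≡ W (mod 10)] from column 3 (X=5, W=8, carry-in 0, digits 1,2,4,5,6,8 already taken and all letters distinct): N must equal 3 ⇒ N=3.
Step 8. [col 4: H + N ≡ F (mod 10)] in column 4 we have H+N≡F with carry-in 0; given N=3 and digits 1,2,3,4,5,6,8 already taken and all letters distinct, that pins H to 7 ⇒ H=7.
Step 9. [col 4: H + N ≡ F (mod 10)] from column 4 (H=7, N=3, carry-in 0, digits 1,2,3,4,5,6,7,8 already taken and all letters distinct): F must equal 0 ⇒ F=0.

Answer: A=1, C=4, D=2, E=6, F=0, H=7, N=3, W=8, X=5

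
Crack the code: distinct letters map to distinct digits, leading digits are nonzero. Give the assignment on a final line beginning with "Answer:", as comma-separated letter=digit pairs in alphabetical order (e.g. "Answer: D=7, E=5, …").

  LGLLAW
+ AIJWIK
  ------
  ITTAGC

Step 1. [col 1: W + K ≡ C (mod 10)] several values work for K in column 1 (W + K ≡ C (mod 10), carry-in 0); try K=7 ⇒ K=7.
Step 2. [col 1: W + K ≡ C (mod 10)] column 1 (W + K ≡ C (mod 10), carry-in 0) doesn't pin C yet; pick C=3 and continue ⇒ C=3.
Step 3. [col 1: W + K ≡ C (mod 10)] column 1 reads W+K+carry(0)=C with K=7, C=3; with digits 3,7 already taken and all letters distinct, the only value for W is 6, so W=6.
Step 4. [col 2: A + I ≡ G (mod 10)] no forcing yet in column 2 (carry-in 1); A=2 is free and consistent — try it, so A=2.
Step 5. [col 2: A + I ≡ G (mod 10)] G=1 is one option consistent with column 2 (A + I ≡ G (mod 10), carry-in 1) — take it ⇒ G=1.
Step 6. [col 2: A + I ≡ G (mod 10)] in column 2 we have A+I≡G with carry-in 1; given A=2, G=1 and digits 1,2,3,6,7 already taken and all letters distinct, that pins I to 8, so I=8.
Step 7. [col 3: L + W ≡ A (mod 10)] column 3 reads L+W+carry(1)=A with W=6, A=2; with digits 1,2,3,6,7,8 already taken and all letters distinct, the only value for L is 5, so L=5.
Step 8. [col 4: L + J ≡ T (mod 10)] column 4 reads L+J+carry(1)=T with L=5; with digits 1,2,3,5,6,7,8 already taken and all letters distinct, the only value for J is 4. So J=4.
Step 9. [col 4: L + J ≡ T (mod 10)] column 4 reads L+J+carry(1)=T with L=5, J=4; with digits 1,2,3,4,5,6,7,8 already taken and all letters distinct, the only value for T is 0 ⇒ T=0.

Answer: A=2, C=3, G=1, I=8, J=4, K=7, L=5, T=0, W=6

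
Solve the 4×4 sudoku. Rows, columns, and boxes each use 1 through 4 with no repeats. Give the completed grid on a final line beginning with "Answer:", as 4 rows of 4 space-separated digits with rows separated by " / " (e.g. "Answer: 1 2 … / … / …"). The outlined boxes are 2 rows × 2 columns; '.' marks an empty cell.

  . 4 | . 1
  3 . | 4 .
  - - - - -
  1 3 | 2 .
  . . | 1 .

Step 1. [r4c1∈{2,4}] r4c1 is the only open cell in col 1 admitting 4, so r4c1=4.
Step 2. [r1c1∈{2}] r1c1 has the single candidate 2 ⇒ r1c1=2.
Step 3. [r4c4∈{3}] r4c4 has the single candidate 3. So r4c4=3.
Step 4. [r1c3∈{3}] r1c3's peers cover all but 3 ⇒ r1c3=3.
Step 5. [r3c4∈{4}] nothing but 4 survives at r3c4, so r3c4=4.
Step 6. [r4c2∈{2}] nothing but 2 survives at r4c2, so r4c2=2.
Step 7. [r2c2∈{1}] nothing but 1 survives at r2c2. So r2c2=1.
Step 8. [r2c4∈{2}] only 2 remains possible at r2c4 ⇒ r2c4=2.

Answer: 2 4 3 1 / 3 1 4 2 / 1 3 2 4 / 4 2 1 3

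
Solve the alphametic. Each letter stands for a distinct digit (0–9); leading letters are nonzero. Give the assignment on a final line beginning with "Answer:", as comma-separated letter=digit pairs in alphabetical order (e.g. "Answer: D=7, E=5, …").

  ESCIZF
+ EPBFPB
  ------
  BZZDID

Step 1. [col 1: F + B ≡ D (mod 10)] B=5 is one option consistent with column 1 (F + B ≡ D (mod 10), carry-in 0) — take it, so B=5.
Step 2. [col 1: F + B ≡ D (mod 10)] several values work for D in column 1 (F + B ≡ D (mod 10), carry-in 0); try D=3, so D=3.
Step 3. [col 1: F + B ≡ D (mod 10)] column 1: given B=5, D=3, carry-in 0, and digits 3,5 already taken and all letters distinct, F+B≡D (mod 10) forces F=8, so F=8.
Step 4. [col 2: Z + P ≡ I (mod 10)] P=7 is one option consistent with column 2 (Z + P ≡ I (mod 10), carry-in 1) — take it, so P=7.
Step 5. [col 2: Z + P ≡ I (mod 10)] column 2 (Z + P ≡ I (mod 10), carry-in 1) doesn't pin Z yet; pick Z=6 and continue, so Z=6.
Step 6. [col 2: Z + P ≡ I (mod 10)] from column 2 (Z=6, P=7, carry-in 1, digits 3,5,6,7,8 already taken and all letters distinct): I must equal 4 ⇒ I=4.
Step 7. [col 4: C + B ≡ Z (mod 10)] from column 4 (B=5, Z=6, carry-in 1, digits 3,4,5,6,7,8 already taken and all letters distinct): C must equal 0, so C=0.
Step 8. [col 5: S + P ≡ Z (mod 10)] from column 5 (P=7, Z=6, carry-in 0, digits 0,3,4,5,6,7,8 already taken and all letters distinct): S must equal 9. So S=9.
Step 9. [col 6: E + E ≡ B (mod 10)] column 6 reads E+E+carry(1)=B with B=5; with digits 0,3,4,5,6,7,8,9 already taken and all letters distinct, the only value for E is 2. So E=2.

Answer: B=5, C=0, D=3, E=2, F=8, I=4, P=7, S=9, Z=6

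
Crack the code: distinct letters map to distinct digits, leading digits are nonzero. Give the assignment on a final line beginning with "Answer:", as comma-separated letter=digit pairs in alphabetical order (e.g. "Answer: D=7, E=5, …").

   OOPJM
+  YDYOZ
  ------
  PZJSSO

Step 1. [P] the sum has 6 digits but both addends have 5; that extra leading digit P is the final carry, namely 1. So P=1.
Step 2. [col 1: M + Z ≡ O (mod 10)] several values work for Z in column 1 (M + Z ≡ O (mod 10), carry-in 0); try Z=2, so Z=2.
Step 3. [col 1: M + Z ≡ O (mod 10)] several values work for M in column 1 (M + Z ≡ O (mod 10), carry-in 0); try M=6. So M=6.
Step 4. [col 1: M + Z ≡ O (mod 10)] in column 1 we have M+Z≡O with carry-in 0; given M=6, Z=2 and digits 1,2,6 already taken and all letters distinct, that pins O to 8. So O=8.
Step 5. [col 2: J + O ≡ S (mod 10)] no forcing yet in column 2 (carry-in 0); J=7 is free and consistent — try it ⇒ J=7.
Step 6. [col 2: J + O ≡ S (mod 10)] from column 2 (J=7, O=8, carry-in 0, digits 1,2,6,7,8 already taken and all letters distinct): S must equal 5 ⇒ S=5.
Step 7. [col 3: P + Y ≡ S (mod 10)] column 3 reads P+Y+carry(1)=S with P=1, S=5; with digits 1,2,5,6,7,8 already taken and all letters distinct, the only value for Y is 3, so Y=3.
Step 8. [col 4: O + D ≡ J (mod 10)] from column 4 (O=8, J=7, carry-in 0, digits 1,2,3,5,6,7,8 already taken and all letters distinct): D must equal 9. So D=9.

Answer: D=9, J=7, M=6, O=8, P=1, S=5, Y=3, Z=2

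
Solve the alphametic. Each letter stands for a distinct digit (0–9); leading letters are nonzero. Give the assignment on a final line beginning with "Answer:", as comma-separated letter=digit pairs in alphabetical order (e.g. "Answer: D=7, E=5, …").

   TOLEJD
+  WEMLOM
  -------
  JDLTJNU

Step 1. [col 1: D + M ≡ U (mod 10)] no forcing yet in column 1 (carry-in 0); M=4 is free and consistent — try it ⇒ M=4.
Step 2. [J] adding two 6-digit numbers gives at most 6+1 digits, and here it does — J is that final carry and must be 1 ⇒ J=1.
Step 3. [col 1: D + M ≡ U (mod 10)] no forcing yet in column 1 (carry-in 0); D=6 is free and consistent — try it. So D=6.
Step 4. [col 1: D + M ≡ U (mod 10)] in column 1 we have D+M≡U with carry-in 0; given D=6, M=4 and digits 1,4,6 already taken and all letters distinct, that pins U to 0. So U=0.
Step 5. [col 2: J + O ≡ N (mod 10)] N=5 is one option consistent with column 2 (J + O ≡ N (mod 10), carry-in 1) — take it, so N=5.
Step 6. [col 2: J + O ≡ N (mod 10)] from column 2 (J=1, N=5, carry-in 1, digits 0,1,4,5,6 already taken and all letters distinct): O must equal 3 ⇒ O=3.
Step 7. [col 3: E + L ≡ J (mod 10)] no forcing yet in column 3 (carry-in 0); L=2 is free and consistent — try it. So L=2.
Step 8. [col 3: E + L ≡ J (mod 10)] column 3: given L=2, J=1, carry-in 0, and digits 0,1,2,3,4,5,6 already taken and all letters distinct, E+L≡J (mod 10) forces E=9 ⇒ E=9.
Step 9. [col 4: L + M ≡ T (mod 10)] column 4: given L=2, M=4, carry-in 1, and digits 0,1,2,3,4,5,6,9 already taken and all letters distinct, L+M≡T (mod 10) forces T=7. So T=7.
Step 10. [col 6: T + W ≡ D (mod 10)] in column 6 we have T+W≡D with carry-in 1; given T=7, D=6 and digits 0,1,2,3,4,5,6,7,9 already taken and all letters distinct, that pins W to 8. So W=8.

Answer: D=6, E=9, J=1, L=2, M=4, N=5, O=3, T=7, U=0, W=8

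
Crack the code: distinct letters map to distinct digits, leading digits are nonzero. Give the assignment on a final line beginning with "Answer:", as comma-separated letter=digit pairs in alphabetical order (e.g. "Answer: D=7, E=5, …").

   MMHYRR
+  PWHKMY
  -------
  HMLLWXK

Step 1. [col 1: R + Y ≡ K (mod 10)] K=0 is one option consistent with column 1 (R + Y ≡ K (mod 10), carry-in 0) — take it, so K=0.
Step 2. [H] adding two 6-digit numbers gives at most 6+1 digits, and here it does — H is that final carry and must be 1. So H=1.
Step 3. [col 1: R + Y ≡ K (mod 10)] several values work for R in column 1 (R + Y ≡ K (mod 10), carry-in 0); try R=7, so R=7.
Step 4. [col 1: R + Y ≡ K (mod 10)] column 1: given R=7, K=0, carry-in 0, and digits 0,1,7 already taken and all letters distinct, R+Y≡K (mod 10) forces Y=3. So Y=3.
Step 5. [col 2: R + M ≡ X (mod 10)] column 2 (R + M ≡ X (mod 10), carry-in 1) doesn't pin M yet; pick M=8 and continue ⇒ M=8.
Step 6. [col 2: R + M ≡ X (mod 10)] in column 2 we have R+M≡X with carry-in 1; given R=7, M=8 and digits 0,1,3,7,8 already taken and all letters distinct, that pins X to 6 ⇒ X=6.
Step 7. [col 3: Y + K ≡ W (mod 10)] in column 3 we have Y+K≡W with carry-in 1; given Y=3, K=0 and digits 0,1,3,6,7,8 already taken and all letters distinct, that pins W to 4, so W=4.
Step 8. [col 4: H + H ≡ L (mod 10)] column 4 reads H+H+carry(0)=L with H=1; with digits 0,1,3,4,6,7,8 already taken and all letters distinct, the only value for L is 2. So L=2.
Step 9. [col 6: M + P ≡ M (mod 10)] from column 6 (M=8, carry-in 1, digits 0,1,2,3,4,6,7,8 already taken and all letters distinct): P must equal 9 ⇒ P=9.

Answer: H=1, K=0, L=2, M=8, P=9, R=7, W=4, X=6, Y=3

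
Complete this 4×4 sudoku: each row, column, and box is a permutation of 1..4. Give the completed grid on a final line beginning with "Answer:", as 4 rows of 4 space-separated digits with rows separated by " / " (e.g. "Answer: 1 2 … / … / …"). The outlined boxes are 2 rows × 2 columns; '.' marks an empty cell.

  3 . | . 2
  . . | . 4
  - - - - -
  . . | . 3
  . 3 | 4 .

Step 1. [r4c1∈{1,2}] r4c1 is the only open cell in row 4 admitting 2 ⇒ r4c1=2.
Step 2. [r2c1∈{1}] only 1 remains possible at r2c1, so r2c1=1.
Step 3. [r3c2∈{1,4}] col 2 places 1 nowhere but r3c2. So r3c2=1.
Step 4. [r2c2∈{2}] r2c2's peers cover all but 2 ⇒ r2c2=2.
Step 5. [r3c3∈{2}] r3c3 has the single candidate 2 ⇒ r3c3=2.
Step 6. [r1c2∈{4}] nothing but 4 survives at r1c2. So r1c2=4.
Step 7. [r1c3∈{1}] only 1 remains possible at r1c3, so r1c3=1.
Step 8. [r3c1∈{4}] r3c1's peers cover all but 4, so r3c1=4.
Step 9. [r4c4∈{1}] only 1 remains possible at r4c4. So r4c4=1.
Step 10. [r2c3∈{3}] nothing but 3 survives at r2c3, so r2c3=3.

Answer: 3 4 1 2 / 1 2 3 4 / 4 1 2 3 / 2 3 4 1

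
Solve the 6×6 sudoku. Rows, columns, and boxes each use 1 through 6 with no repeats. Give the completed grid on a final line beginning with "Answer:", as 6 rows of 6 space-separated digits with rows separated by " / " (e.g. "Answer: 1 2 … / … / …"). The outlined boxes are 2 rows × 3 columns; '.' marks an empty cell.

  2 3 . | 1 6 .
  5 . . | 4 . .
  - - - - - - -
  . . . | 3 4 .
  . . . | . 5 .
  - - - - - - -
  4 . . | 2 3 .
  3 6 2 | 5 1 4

Step 1. [r4c4∈{6}] nothing but 6 survives at r4c4. So r4c4=6.
Step 2. [r4c1∈{1}] r4c1 has the single candidate 1, so r4c1=1.
Step 3. [r4c6∈{2}] nothing but 2 survives at r4c6. So r4c6=2.
Step 4. [r2c3∈{1,6}] r2c3 is the only open cell in row 2 admitting 6, so r2c3=6.
Step 5. [r3c3∈{5}] r3c3 is down to just 5 ⇒ r3c3=5.
Step 6. [r1c3∈{4}] r1c3's peers cover all but 4, so r1c3=4.
Step 7. [r5c2∈{1,5}] row 5 places 5 nowhere but r5c2, so r5c2=5.
Step 8. [r2c6∈{3}] r2c6 has the single candidate 3. So r2c6=3.
Step 9. [r2c5∈{2}] only 2 remains possible at r2c5. So r2c5=2.
Step 10. [r3c1∈{6}] r3c1's peers cover all but 6 ⇒ r3c1=6.
Step 11. [r5c6∈{6}] r5c6 has the single candidate 6 ⇒ r5c6=6.
Step 12. [r4c2∈{4}] r4c2 has the single candidate 4 ⇒ r4c2=4.
Step 13. [r3c6∈{1}] nothing but 1 survives at r3c6. So r3c6=1.
Step 14. [r5c3∈{1}] nothing but 1 survives at r5c3. So r5c3=1.
Step 15. [r2c2∈{1}] r2c2 is down to just 1 ⇒ r2c2=1.
Step 16. [r3c2∈{2}] r3c2 is down to just 2, so r3c2=2.
Step 17. [r4c3∈{3}] r4c3's peers cover all but 3 ⇒ r4c3=3.
Step 18. [r1c6∈{5}] r1c6's peers cover all but 5 ⇒ r1c6=5.

Answer: 2 3 4 1 6 5 / 5 1 6 4 2 3 / 6 2 5 3 4 1 / 1 4 3 6 5 2 / 4 5 1 2 3 6 / 3 6 2 5 1 4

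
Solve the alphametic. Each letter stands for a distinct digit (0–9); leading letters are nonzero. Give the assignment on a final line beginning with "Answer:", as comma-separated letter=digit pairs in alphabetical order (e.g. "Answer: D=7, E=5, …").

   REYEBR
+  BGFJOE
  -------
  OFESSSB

Step 1. [col 1: R + E ≡ B (mod 10)] column 1 (R + E ≡ B (mod 10), carry-in 0) doesn't pin B yet; pick B=8 and continue. So B=8.
Step 2. [O] O is the leading digit of a 7-digit sum of two 6-digit numbers; the final carry is exactly 1. So O=1.
Step 3. [col 1: R + E ≡ B (mod 10)] several values work for E in column 1 (R + E ≡ B (mod 10), carry-in 0); try E=2. So E=2.
Step 4. [col 1: R + E ≡ B (mod 10)] from column 1 (E=2, B=8, carry-in 0, digits 1,2,8 already taken and all letters distinct): R must equal 6, so R=6.
Step 5. [col 2: B + O ≡ S (mod 10)] column 2: given B=8, O=1, carry-in 0, and digits 1,2,6,8 already taken and all letters distinct, B+O≡S (mod 10) forces S=9, so S=9.
Step 6. [col 3: E + J ≡ S (mod 10)] column 3: given E=2, S=9, carry-in 0, and digits 1,2,6,8,9 already taken and all letters distinct, E+J≡S (mod 10) forces J=7. So J=7.
Step 7. [col 4: Y + F ≡ S (mod 10)] F=4 is one option consistent with column 4 (Y + F ≡ S (mod 10), carry-in 0) — take it. So F=4.
Step 8. [col 4: Y + F ≡ S (mod 10)] column 4: given F=4, S=9, carry-in 0, and digits 1,2,4,6,7,8,9 already taken and all letters distinct, Y+F≡S (mod 10) forces Y=5, so Y=5.
Step 9. [col 5: E + G ≡ E (mod 10)] in column 5 we have E+G≡E with carry-in 0; given E=2 and digits 1,2,4,5,6,7,8,9 already taken and all letters distinct, that pins G to 0. So G=0.

Answer: B=8, E=2, F=4, G=0, J=7, O=1, R=6, S=9, Y=5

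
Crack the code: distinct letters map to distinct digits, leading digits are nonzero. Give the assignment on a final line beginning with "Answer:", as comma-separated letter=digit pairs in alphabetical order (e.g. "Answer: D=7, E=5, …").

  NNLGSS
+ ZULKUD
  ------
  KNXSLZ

Step 1. [col 1: S + D ≡ Z (mod 10)] several values work for D in column 1 (S + D ≡ Z (mod 10), carry-in 0); try D=8. So D=8.
Step 2. [col 1: S + D ≡ Z (mod 10)] column 1 (S + D ≡ Z (mod 10), carry-in 0) doesn't pin Z yet; pick Z=1 and continue. So Z=1.
Step 3. [col 1: S + D ≡ Z (mod 10)] column 1: given D=8, Z=1, carry-in 0, and digits 1,8 already taken and all letters distinct, S+D≡Z (mod 10) forces S=3, so S=3.
Step 4. [col 2: S + U ≡ L (mod 10)] no forcing yet in column 2 (carry-in 1); U=0 is free and consistent — try it. So U=0.
Step 5. [col 2: S + U ≡ L (mod 10)] column 2: given S=3, U=0, carry-in 1, and digits 0,1,3,8 already taken and all letters distinct, S+U≡L (mod 10) forces L=4. So L=4.
Step 6. [col 3: G + K ≡ S (mod 10)] several values work for G in column 3 (G + K ≡ S (mod 10), carry-in 0); try G=7. So G=7.
Step 7. [col 3: G + K ≡ S (mod 10)] column 3 reads G+K+carry(0)=S with G=7, S=3; with digits 0,1,3,4,7,8 already taken and all letters distinct, the only value for K is 6. So K=6.
Step 8. [col 4: L + L ≡ X (mod 10)] column 4: given L=4, carry-in 1, and digits 0,1,3,4,6,7,8 already taken and all letters distinct, L+L≡X (mod 10) forces X=9 ⇒ X=9.
Step 9. [col 5: N + U ≡ N (mod 10)] column 5 (N + U ≡ N (mod 10), carry-in 0) doesn't pin N yet; pick N=5 and continue. So N=5.

Answer: D=8, G=7, K=6, L=4, N=5, S=3, U=0, X=9, Z=1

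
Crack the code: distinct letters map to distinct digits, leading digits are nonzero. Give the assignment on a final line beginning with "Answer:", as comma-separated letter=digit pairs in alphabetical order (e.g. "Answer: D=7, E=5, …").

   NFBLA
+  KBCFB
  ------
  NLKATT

Step 1. [N] N is the leading digit of a 6-digit sum of two 5-digit numbers; the final carry is exactly 1 ⇒ N=1.
Step 2. [col 1: A + B ≡ T (mod 10)] B=6 is one option consistent with column 1 (A + B ≡ T (mod 10), carry-in 0) — take it. So B=6.
Step 3. [col 1: A + B ≡ T (mod 10)] no forcing yet in column 1 (carry-in 0); T=4 is free and consistent — try it. So T=4.
Step 4. [col 1: A + B ≡ T (mod 10)] from column 1 (B=6, T=4, carry-in 0, digits 1,4,6 already taken and all letters distinct): A must equal 8 ⇒ A=8.
Step 5. [col 2: L + F ≡ T (mod 10)] several values work for F in column 2 (L + F ≡ T (mod 10), carry-in 1); try F=3. So F=3.
Step 6. [col 2: L + F ≡ T (mod 10)] column 2 reads L+F+carry(1)=T with F=3, T=4; with digits 1,3,4,6,8 already taken and all letters distinct, the only value for L is 0 ⇒ L=0.
Step 7. [col 3: B + C ≡ A (mod 10)] column 3: given B=6, A=8, carry-in 0, and digits 0,1,3,4,6,8 already taken and all letters distinct, B+C≡A (mod 10) forces C=2 ⇒ C=2.
Step 8. [col 4: F + B ≡ K (mod 10)] in column 4 we have F+B≡K with carry-in 0; given F=3, B=6 and digits 0,1,2,3,4,6,8 already taken and all letters distinct, that pins K to 9 ⇒ K=9.

Answer: A=8, B=6, C=2, F=3, K=9, L=0, N=1, T=4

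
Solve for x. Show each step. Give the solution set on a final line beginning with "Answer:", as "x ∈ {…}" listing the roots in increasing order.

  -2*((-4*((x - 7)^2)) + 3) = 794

Step 1. [-2*((-4*((x - 7)^2)) + 3) = 794] divide by the outer -2, so div: (-4*((x - 7)^2)) + 3 = -397.
Step 2. [(-4*((x - 7)^2)) + 3 = -397] the outer +3 inverts by subtracting 3, so sub: -4*((x - 7)^2) = -400.
Step 3. [-4*((x - 7)^2) = -400] -4 out front; divide by -4, so div: (x - 7)^2 = 100.
Step 4. [(x - 7)^2 = 100] √ both sides: 100 ≥ 0 gives two branches. So sqrt: x - 7 = 10 or -10.
Step 5. [x - 7 = 10 or -10] 7 comes off first (add 7) ⇒ sub: x = 17 or -3.

Answer: x ∈ {-3, 17}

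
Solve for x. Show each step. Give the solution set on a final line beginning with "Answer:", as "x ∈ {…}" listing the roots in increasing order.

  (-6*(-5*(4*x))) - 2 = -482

Step 1. [(-6*(-5*(4*x))) - 2 = -482] add 2: x sits inside (… - 2). So sub: -6*(-5*(4*x)) = -480.
Step 2. [-6*(-5*(4*x)) = -480] -6 out front; divide by -6, so div: -5*(4*x) = 80.
Step 3. [-5*(4*x) = 80] -5·(inner) — divide through by -5, so div: 4*x = -16.
Step 4. [4*x = -16] divide by the outer 4. So div: x = -4.

Answer: x ∈ {-4}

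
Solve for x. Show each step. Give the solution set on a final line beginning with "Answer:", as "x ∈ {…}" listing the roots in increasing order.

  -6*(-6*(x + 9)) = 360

Step 1. [-6*(-6*(x + 9)) = 360] divide by the outer -6, so div: -6*(x + 9) = -60.
Step 2. [-6*(x + 9) = -60] -6 out front; divide by -6, so div: x + 9 = 10.
Step 3. [x + 9 = 10] the outer +9 inverts by subtracting 9, so sub: x = 1.

Answer: x ∈ {1}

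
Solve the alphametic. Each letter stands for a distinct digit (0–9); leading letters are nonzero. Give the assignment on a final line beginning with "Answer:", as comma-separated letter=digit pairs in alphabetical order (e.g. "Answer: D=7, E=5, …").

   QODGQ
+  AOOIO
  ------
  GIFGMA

Step 1. [col 1: Q + O ≡ A (mod 10)] no forcing yet in column 1 (carry-in 0); O=7 is free and consistent — try it. So O=7.
Step 2. [G] the sum has 6 digits but both addends have 5; that extra leading digit G is the final carry, namely 1. So G=1.
Step 3. [col 1: Q + O ≡ A (mod 10)] column 1 (Q + O ≡ A (mod 10), carry-in 0) doesn't pin A yet; pick A=3 and continue, so A=3.
Step 4. [col 1: Q + O ≡ A (mod 10)] column 1: given O=7, A=3, carry-in 0, and digits 1,3,7 already taken and all letters distinct, Q+O≡A (mod 10) forces Q=6. So Q=6.
Step 5. [col 2: G + I ≡ M (mod 10)] no forcing yet in column 2 (carry-in 1); I=0 is free and consistent — try it, so I=0.
Step 6. [col 2: G + I ≡ M (mod 10)] in column 2 we have G+I≡M with carry-in 1; given G=1, I=0 and digits 0,1,3,6,7 already taken and all letters distinct, that pins M to 2. So M=2.
Step 7. [col 3: D + O ≡ G (mod 10)] column 3 reads D+O+carry(0)=G with O=7, G=1; with digits 0,1,2,3,6,7 already taken and all letters distinct, the only value for D is 4, so D=4.
Step 8. [col 4: O + O ≡ F (mod 10)] column 4: given O=7, carry-in 1, and digits 0,1,2,3,4,6,7 already taken and all letters distinct, O+O≡F (mod 10) forces F=5, so F=5.

Answer: A=3, D=4, F=5, G=1, I=0, M=2, O=7, Q=6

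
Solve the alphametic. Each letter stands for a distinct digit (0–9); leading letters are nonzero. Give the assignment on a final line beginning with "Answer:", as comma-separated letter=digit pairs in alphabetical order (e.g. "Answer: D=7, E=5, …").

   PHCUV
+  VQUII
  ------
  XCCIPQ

Step 1. [X] X is the leading digit of a 6-digit sum of two 5-digit numbers; the final carry is exactly 1. So X=1.
Step 2. [col 1: V + I ≡ Q (mod 10)] I=7 is one option consistent with column 1 (V + I ≡ Q (mod 10), carry-in 0) — take it ⇒ I=7.
Step 3. [col 1: V + I ≡ Q (mod 10)] no forcing yet in column 1 (carry-in 0); Q=2 is free and consistent — try it, so Q=2.
Step 4. [col 1: V + I ≡ Q (mod 10)] from column 1 (I=7, Q=2, carry-in 0, digits 1,2,7 already taken and all letters distinct): V must equal 5. So V=5.
Step 5. [col 2: U + I ≡ P (mod 10)] several values work for U in column 2 (U + I ≡ P (mod 10), carry-in 1); try U=6. So U=6.
Step 6. [col 2: U + I ≡ P (mod 10)] in column 2 we have U+I≡P with carry-in 1; given U=6, I=7 and digits 1,2,5,6,7 already taken and all letters distinct, that pins P to 4 ⇒ P=4.
Step 7. [col 3: C + U ≡ I (mod 10)] column 3 reads C+U+carry(1)=I with U=6, I=7; with digits 1,2,4,5,6,7 already taken and all letters distinct, the only value for C is 0 ⇒ C=0.
Step 8. [col 4: H + Q ≡ C (mod 10)] from column 4 (Q=2, C=0, carry-in 0, digits 0,1,2,4,5,6,7 already taken and all letters distinct): H must equal 8. So H=8.

Answer: C=0, H=8, I=7, P=4, Q=2, U=6, V=5, X=1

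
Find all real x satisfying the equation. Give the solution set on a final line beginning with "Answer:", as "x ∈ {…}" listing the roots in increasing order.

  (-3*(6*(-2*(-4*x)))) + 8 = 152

Step 1. [(-3*(6*(-2*(-4*x)))) + 8 = 152] 8 comes off first (subtract 8), so sub: -3*(6*(-2*(-4*x))) = 144.
Step 2. [-3*(6*(-2*(-4*x))) = 144] -3·(inner) — divide through by -3. So div: 6*(-2*(-4*x)) = -48.
Step 3. [6*(-2*(-4*x)) = -48] 6·(inner) — divide through by 6 ⇒ div: -2*(-4*x) = -8.
Step 4. [-2*(-4*x) = -8] -2·(inner) — divide through by -2, so div: -4*x = 4.
Step 5. [-4*x = 4] divide by the outer -4. So div: x = -1.

Answer: x ∈ {-1}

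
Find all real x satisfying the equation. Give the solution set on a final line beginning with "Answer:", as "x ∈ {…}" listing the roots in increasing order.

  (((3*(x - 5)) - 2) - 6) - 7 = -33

Step 1. [(((3*(x - 5)) - 2) - 6) - 7 = -33] add 7: x sits inside (… - 7), so sub: ((3*(x - 5)) - 2) - 6 = -26.
Step 2. [((3*(x - 5)) - 2) - 6 = -26] the outer -6 inverts by adding 6. So sub: (3*(x - 5)) - 2 = -20.
Step 3. [(3*(x - 5)) - 2 = -20] -2 is outermost — add 2 both sides, so sub: 3*(x - 5) = -18.
Step 4. [3*(x - 5) = -18] 3·(inner) — divide through by 3, so div: x - 5 = -6.
Step 5. [x - 5 = -6] the outer -5 inverts by adding 5, so sub: x = -1.

Answer: x ∈ {-1}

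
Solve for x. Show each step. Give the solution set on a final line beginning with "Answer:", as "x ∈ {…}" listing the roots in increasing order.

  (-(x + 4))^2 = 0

Step 1. [(-(x + 4))^2 = 0] 0 ≥ 0, LHS is (·)² — take ±√ ⇒ sqrt: -(x + 4) = 0.
Step 2. [-(x + 4) = 0] flip signs both sides. So neg: x + 4 = 0.
Step 3. [x + 4 = 0] subtract 4: x sits inside (… + 4), so sub: x = -4.

Answer: x ∈ {-4}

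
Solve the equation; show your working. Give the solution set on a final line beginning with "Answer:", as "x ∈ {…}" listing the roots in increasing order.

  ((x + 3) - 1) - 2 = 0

Step 1. [((x + 3) - 1) - 2 = 0] 2 comes off first (add 2), so sub: (x + 3) - 1 = 2.
Step 2. [(x + 3) - 1 = 2] -1 is outermost — add 1 both sides. So sub: x + 3 = 3.
Step 3. [x + 3 = 3] subtract 3: x sits inside (… + 3), so sub: x = 0.

Answer: x ∈ {0}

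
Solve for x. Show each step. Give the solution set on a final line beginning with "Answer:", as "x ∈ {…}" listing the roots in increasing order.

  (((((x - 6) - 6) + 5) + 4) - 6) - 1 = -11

Step 1. [(((((x - 6) - 6) + 5) + 4) - 6) - 1 = -11] peel the -1: add 1 from each side, so sub: ((((x - 6) - 6) + 5) + 4) - 6 = -10.
Step 2. [((((x - 6) - 6) + 5) + 4) - 6 = -10] 6 comes off first (add 6). So sub: (((x - 6) - 6) + 5) + 4 = -4.
Step 3. [(((x - 6) - 6) + 5) + 4 = -4] 4 comes off first (subtract 4) ⇒ sub: ((x - 6) - 6) + 5 = -8.
Step 4. [((x - 6) - 6) + 5 = -8] +5 is outermost — subtract 5 both sides ⇒ sub: (x - 6) - 6 = -13.
Step 5. [(x - 6) - 6 = -13] -6 is outermost — add 6 both sides, so sub: x - 6 = -7.
Step 6. [x - 6 = -7] peel the -6: add 6 from each side ⇒ sub: x = -1.

Answer: x ∈ {-1}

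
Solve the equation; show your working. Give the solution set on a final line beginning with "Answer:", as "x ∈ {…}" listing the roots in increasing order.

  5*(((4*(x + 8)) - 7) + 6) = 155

Step 1. [5*(((4*(x + 8)) - 7) + 6) = 155] 5·(inner) — divide through by 5. So div: ((4*(x + 8)) - 7) + 6 = 31.
Step 2. [((4*(x + 8)) - 7) + 6 = 31] +6 is outermost — subtract 6 both sides ⇒ sub: (4*(x + 8)) - 7 = 25.
Step 3. [(4*(x + 8)) - 7 = 25] peel the -7: add 7 from each side. So sub: 4*(x + 8) = 32.
Step 4. [4*(x + 8) = 32] 4 out front; divide by 4, so div: x + 8 = 8.
Step 5. [x + 8 = 8] the outer +8 inverts by subtracting 8. So sub: x = 0.

Answer: x ∈ {0}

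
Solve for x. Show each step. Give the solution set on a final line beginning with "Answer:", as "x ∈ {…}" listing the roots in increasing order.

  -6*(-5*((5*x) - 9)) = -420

Step 1. [-6*(-5*((5*x) - 9)) = -420] LHS = -6·(…); ÷-6 both sides, so div: -5*((5*x) - 9) = 70.
Step 2. [-5*((5*x) - 9) = 70] -5·(inner) — divide through by -5 ⇒ div: (5*x) - 9 = -14.
Step 3. [(5*x) - 9 = -14] -9 is outermost — add 9 both sides, so sub: 5*x = -5.
Step 4. [5*x = -5] 5 out front; divide by 5 ⇒ div: x = -1.

Answer: x ∈ {-1}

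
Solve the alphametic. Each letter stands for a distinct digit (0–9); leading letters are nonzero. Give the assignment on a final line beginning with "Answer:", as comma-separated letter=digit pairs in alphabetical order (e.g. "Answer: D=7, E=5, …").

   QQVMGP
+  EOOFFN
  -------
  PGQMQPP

Step 1. [col 1: P + N ≡ P (mod 10)] column 1: given nothing yet, carry-in 0, and all letters distinct, none taken yet, P+N≡P (mod 10) forces N=0. So N=0.
Step 2. [col 1: P + N ≡ P (mod 10)] no forcing yet in column 1 (carry-in 0); P=1 is free and consistent — try it. So P=1.
Step 3. [col 2: G + F ≡ P (mod 10)] column 2 (G + F ≡ P (mod 10), carry-in 0) doesn't pin F yet; pick F=5 and continue. So F=5.
Step 4. [col 2: G + F ≡ P (mod 10)] column 2: given F=5, P=1, carry-in 0, and digits 0,1,5 already taken and all letters distinct, G+F≡P (mod 10) forces G=6, so G=6.
Step 5. [col 3: M + F ≡ Q (mod 10)] no forcing yet in column 3 (carry-in 1); Q=8 is free and consistent — try it. So Q=8.
Step 6. [col 3: M + F ≡ Q (mod 10)] column 3 reads M+F+carry(1)=Q with F=5, Q=8; with digits 0,1,5,6,8 already taken and all letters distinct, the only value for M is 2. So M=2.
Step 7. [col 4: V + O ≡ M (mod 10)] no forcing yet in column 4 (carry-in 0); V=3 is free and consistent — try it. So V=3.
Step 8. [col 4: V + O ≡ M (mod 10)] column 4 reads V+O+carry(0)=M with V=3, M=2; with digits 0,1,2,3,5,6,8 already taken and all letters distinct, the only value for O is 9, so O=9.
Step 9. [col 6: Q + E ≡ G (mod 10)] column 6: given Q=8, G=6, carry-in 1, and digits 0,1,2,3,5,6,8,9 already taken and all letters distinct, Q+E≡G (mod 10) forces E=7, so E=7.

Answer: E=7, F=5, G=6, M=2, N=0, O=9, P=1, Q=8, V=3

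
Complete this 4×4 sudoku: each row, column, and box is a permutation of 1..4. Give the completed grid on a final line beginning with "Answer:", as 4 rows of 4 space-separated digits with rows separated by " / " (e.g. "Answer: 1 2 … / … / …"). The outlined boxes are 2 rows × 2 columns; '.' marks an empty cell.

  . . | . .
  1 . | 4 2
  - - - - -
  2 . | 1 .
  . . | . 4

Step 1. [r2c2∈{3}] r2c2 is down to just 3 ⇒ r2c2=3.
Step 2. [r1c3∈{3}] r1c3 is down to just 3 ⇒ r1c3=3.
Step 3. [r1c2∈{2,4}] 2 has one home in row 1: r1c2 ⇒ r1c2=2.
Step 4. [r1c1∈{4}] only 4 remains possible at r1c1. So r1c1=4.
Step 5. [r3c2∈{4}] r3c2 has the single candidate 4 ⇒ r3c2=4.
Step 6. [r3c4∈{3}] only 3 remains possible at r3c4, so r3c4=3.
Step 7. [r4c3∈{2}] r4c3 has the single candidate 2. So r4c3=2.
Step 8. [r4c1∈{3}] r4c1's peers cover all but 3. So r4c1=3.
Step 9. [r4c2∈{1}] r4c2 is down to just 1 ⇒ r4c2=1.
Step 10. [r1c4∈{1}] only 1 remains possible at r1c4, so r1c4=1.

Answer: 4 2 3 1 / 1 3 4 2 / 2 4 1 3 / 3 1 2 4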